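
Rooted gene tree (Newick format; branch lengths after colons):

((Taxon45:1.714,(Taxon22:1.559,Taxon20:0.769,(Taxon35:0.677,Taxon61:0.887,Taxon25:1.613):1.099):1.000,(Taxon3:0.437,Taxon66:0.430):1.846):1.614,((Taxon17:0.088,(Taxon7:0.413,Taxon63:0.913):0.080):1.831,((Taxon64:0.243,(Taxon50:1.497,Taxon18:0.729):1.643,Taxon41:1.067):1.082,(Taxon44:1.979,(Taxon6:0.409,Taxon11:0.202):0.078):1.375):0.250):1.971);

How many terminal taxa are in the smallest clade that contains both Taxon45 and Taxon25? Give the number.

8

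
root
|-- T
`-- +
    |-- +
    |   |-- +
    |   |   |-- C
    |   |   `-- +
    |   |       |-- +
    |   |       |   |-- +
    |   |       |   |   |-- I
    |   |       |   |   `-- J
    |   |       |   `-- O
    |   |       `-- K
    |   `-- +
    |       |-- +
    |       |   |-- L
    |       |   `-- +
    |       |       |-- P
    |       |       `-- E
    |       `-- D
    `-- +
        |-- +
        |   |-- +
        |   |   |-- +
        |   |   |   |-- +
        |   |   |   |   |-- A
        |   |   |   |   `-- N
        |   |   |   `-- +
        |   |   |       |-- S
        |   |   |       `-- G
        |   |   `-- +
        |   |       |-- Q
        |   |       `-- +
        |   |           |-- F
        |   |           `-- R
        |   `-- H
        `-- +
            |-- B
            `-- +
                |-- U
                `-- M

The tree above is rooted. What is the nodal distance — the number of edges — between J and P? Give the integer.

9

The MRCA of J and P is the node subtending ((C,(((I,J),O),K)),((L,(P,E)),D)).
From J up to that node: 5 branches. From P up to the same node: 4 branches. Total: 5 + 4 = 9.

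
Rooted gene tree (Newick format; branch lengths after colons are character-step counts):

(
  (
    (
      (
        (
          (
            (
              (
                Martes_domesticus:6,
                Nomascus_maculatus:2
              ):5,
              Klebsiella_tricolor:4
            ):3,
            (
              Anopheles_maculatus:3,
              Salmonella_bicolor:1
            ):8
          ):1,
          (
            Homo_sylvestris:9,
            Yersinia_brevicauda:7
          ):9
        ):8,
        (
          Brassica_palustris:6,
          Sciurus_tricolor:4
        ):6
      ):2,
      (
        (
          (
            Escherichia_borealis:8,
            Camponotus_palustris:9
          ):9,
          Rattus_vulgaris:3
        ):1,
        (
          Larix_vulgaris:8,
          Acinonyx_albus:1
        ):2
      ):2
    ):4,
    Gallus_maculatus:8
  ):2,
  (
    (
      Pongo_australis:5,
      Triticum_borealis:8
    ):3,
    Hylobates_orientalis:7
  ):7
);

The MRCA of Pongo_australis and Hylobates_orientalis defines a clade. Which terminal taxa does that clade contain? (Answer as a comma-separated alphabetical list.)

Tracing Pongo_australis: it sits inside (Pongo_australis,Triticum_borealis).
Tracing Hylobates_orientalis: it sits inside ((Pongo_australis,Triticum_borealis),Hylobates_orientalis).
The smallest clade enclosing both is ((Pongo_australis,Triticum_borealis),Hylobates_orientalis); the answer is its 3 terminal taxa in alphabetical order.

Hylobates_orientalis, Pongo_australis, Triticum_borealis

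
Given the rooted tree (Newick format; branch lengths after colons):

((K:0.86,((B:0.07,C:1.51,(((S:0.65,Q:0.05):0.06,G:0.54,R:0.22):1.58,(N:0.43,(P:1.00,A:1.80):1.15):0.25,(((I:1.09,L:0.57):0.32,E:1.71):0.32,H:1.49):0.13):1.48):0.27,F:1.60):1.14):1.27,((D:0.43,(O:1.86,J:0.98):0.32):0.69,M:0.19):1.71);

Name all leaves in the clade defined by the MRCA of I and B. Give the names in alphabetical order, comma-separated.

A, B, C, E, G, H, I, L, N, P, Q, R, S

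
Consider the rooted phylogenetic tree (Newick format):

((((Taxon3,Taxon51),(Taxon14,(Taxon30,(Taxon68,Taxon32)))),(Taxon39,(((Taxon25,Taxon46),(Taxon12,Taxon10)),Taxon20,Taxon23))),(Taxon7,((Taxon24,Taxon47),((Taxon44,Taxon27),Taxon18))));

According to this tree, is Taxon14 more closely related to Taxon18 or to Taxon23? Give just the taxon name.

The MRCA of Taxon14 and Taxon23 subtends (((Taxon3,Taxon51),(Taxon14,(Taxon30,(Taxon68,Taxon32)))),(Taxon39,(((Taxon25,Taxon46),(Taxon12,Taxon10)),Taxon20,Taxon23))) (13 taxa).
The MRCA of Taxon14 and Taxon18 is the root, subtending the entire tree (19 taxa).
The first is nested inside the second, so Taxon14 shares a more recent common ancestor with Taxon23.

Taxon23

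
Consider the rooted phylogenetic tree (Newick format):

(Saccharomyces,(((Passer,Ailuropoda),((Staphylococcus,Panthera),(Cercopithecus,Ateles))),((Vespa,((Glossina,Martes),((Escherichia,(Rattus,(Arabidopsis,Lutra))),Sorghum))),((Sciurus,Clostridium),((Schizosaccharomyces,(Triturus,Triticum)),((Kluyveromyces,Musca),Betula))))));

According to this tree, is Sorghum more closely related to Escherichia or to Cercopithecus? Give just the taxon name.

Escherichia

The MRCA of Sorghum and Escherichia subtends ((Escherichia,(Rattus,(Arabidopsis,Lutra))),Sorghum) (5 taxa).
The MRCA of Sorghum and Cercopithecus subtends (((Passer,Ailuropoda),((Staphylococcus,Panthera),(Cercopithecus,Ateles))),((Vespa,((Glossina,Martes),((Escherichia,(Rattus,(Arabidopsis,Lutra))),Sorghum))),((Sciurus,Clostridium),((Schizosaccharomyces,(Triturus,Triticum)),((Kluyveromyces,Musca),Betula))))) (22 taxa).
The first is nested inside the second, so Sorghum shares a more recent common ancestor with Escherichia.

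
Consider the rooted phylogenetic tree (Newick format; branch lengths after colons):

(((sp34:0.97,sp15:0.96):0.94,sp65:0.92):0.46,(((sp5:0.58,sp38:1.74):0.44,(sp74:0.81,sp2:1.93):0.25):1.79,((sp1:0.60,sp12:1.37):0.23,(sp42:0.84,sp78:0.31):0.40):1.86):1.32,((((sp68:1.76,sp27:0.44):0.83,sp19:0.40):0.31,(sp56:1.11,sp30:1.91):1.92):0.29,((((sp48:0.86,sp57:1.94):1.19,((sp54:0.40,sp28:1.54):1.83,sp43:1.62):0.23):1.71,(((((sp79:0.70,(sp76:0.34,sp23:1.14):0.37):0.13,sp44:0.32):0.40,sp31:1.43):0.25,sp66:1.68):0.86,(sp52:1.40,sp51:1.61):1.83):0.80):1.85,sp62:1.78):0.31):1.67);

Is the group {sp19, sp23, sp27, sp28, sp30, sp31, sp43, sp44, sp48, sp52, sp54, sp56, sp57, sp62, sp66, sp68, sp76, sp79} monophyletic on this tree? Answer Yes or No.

The MRCA of the listed taxa subtends ((((sp68,sp27),sp19),(sp56,sp30)),((((sp48,sp57),((sp54,sp28),sp43)),(((((sp79,(sp76,sp23)),sp44),sp31),sp66),(sp52,sp51))),sp62)).
That clade also contains sp51, which is not in the proposed group, so the group is not monophyletic.

No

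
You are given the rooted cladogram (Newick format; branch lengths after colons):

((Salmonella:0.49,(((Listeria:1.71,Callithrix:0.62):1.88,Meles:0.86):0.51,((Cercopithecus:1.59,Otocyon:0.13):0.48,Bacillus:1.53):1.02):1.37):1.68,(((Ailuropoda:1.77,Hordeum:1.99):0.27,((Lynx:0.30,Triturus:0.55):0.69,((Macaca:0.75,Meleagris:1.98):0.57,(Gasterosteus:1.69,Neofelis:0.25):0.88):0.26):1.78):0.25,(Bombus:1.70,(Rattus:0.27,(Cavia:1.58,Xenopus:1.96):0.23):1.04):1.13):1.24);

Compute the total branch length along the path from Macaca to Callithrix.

The path runs Macaca → … → MRCA → … → Callithrix; the MRCA is the root of the tree.
Branch lengths along that path: 0.75 + 0.57 + 0.26 + 1.78 + 0.25 + 1.24 + 1.68 + 1.37 + 0.51 + 1.88 + 0.62 = 10.91.

10.91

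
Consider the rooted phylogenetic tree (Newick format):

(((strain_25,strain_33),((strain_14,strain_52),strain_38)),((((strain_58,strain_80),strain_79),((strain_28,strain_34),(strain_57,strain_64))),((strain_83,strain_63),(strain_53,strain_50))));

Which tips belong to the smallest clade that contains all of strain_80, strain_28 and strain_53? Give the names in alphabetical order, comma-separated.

strain_28, strain_34, strain_50, strain_53, strain_57, strain_58, strain_63, strain_64, strain_79, strain_80, strain_83

Tracing strain_80: it sits inside (strain_58,strain_80).
Tracing strain_28: it sits inside (strain_28,strain_34).
Tracing strain_53: it sits inside (strain_53,strain_50).
The smallest clade enclosing all 3 is ((((strain_58,strain_80),strain_79),((strain_28,strain_34),(strain_57,strain_64))),((strain_83,strain_63),(strain_53,strain_50))); the answer is its 11 terminal taxa in alphabetical order.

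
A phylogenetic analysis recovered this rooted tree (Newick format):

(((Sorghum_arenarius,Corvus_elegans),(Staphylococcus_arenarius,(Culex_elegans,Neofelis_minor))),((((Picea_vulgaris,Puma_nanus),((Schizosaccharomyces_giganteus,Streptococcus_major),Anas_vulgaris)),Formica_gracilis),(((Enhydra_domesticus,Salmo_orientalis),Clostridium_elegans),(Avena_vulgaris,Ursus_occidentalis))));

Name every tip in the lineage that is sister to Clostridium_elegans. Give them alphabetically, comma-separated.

Clostridium_elegans attaches to the tree at the node subtending ((Enhydra_domesticus,Salmo_orientalis),Clostridium_elegans).
The other lineage descending from that same node — the sister group — is (Enhydra_domesticus,Salmo_orientalis); its 2 tips in alphabetical order are the answer.

Enhydra_domesticus, Salmo_orientalis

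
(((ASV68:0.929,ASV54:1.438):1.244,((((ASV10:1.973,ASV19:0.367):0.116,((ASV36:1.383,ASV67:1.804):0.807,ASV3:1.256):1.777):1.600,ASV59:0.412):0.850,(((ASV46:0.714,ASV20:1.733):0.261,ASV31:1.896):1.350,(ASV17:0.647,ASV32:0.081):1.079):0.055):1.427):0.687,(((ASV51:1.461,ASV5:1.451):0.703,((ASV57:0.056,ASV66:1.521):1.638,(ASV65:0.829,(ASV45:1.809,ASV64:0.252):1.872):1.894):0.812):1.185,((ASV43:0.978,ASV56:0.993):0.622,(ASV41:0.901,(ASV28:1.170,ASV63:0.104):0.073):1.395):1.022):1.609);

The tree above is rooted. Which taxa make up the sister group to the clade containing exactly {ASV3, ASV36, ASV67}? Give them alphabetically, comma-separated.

The clade containing exactly {ASV3, ASV36, ASV67} attaches to the tree at the node subtending ((ASV10,ASV19),((ASV36,ASV67),ASV3)).
The other lineage descending from that same node — the sister group — is (ASV10,ASV19); its 2 tips in alphabetical order are the answer.

ASV10, ASV19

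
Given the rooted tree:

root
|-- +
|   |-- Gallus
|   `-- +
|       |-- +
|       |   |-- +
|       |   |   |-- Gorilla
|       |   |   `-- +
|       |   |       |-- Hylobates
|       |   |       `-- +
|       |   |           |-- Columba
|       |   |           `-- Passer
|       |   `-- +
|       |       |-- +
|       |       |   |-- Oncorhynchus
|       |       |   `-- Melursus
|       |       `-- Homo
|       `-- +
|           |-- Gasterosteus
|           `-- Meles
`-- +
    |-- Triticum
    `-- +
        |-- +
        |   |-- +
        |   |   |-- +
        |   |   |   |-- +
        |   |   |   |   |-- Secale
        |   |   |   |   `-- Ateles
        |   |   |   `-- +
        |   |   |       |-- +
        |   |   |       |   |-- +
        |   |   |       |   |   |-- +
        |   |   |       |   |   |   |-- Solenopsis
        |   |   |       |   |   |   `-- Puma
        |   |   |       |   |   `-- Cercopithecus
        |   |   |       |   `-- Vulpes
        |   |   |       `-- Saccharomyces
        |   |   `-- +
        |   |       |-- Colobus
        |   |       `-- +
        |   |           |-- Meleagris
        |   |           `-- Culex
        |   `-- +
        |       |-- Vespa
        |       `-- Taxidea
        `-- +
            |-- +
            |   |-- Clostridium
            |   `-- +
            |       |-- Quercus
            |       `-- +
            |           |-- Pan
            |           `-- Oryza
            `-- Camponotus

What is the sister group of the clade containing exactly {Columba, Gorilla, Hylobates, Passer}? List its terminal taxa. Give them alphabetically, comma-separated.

Homo, Melursus, Oncorhynchus

The clade containing exactly {Columba, Gorilla, Hylobates, Passer} attaches to the tree at the node subtending ((Gorilla,(Hylobates,(Columba,Passer))),((Oncorhynchus,Melursus),Homo)).
The other lineage descending from that same node — the sister group — is ((Oncorhynchus,Melursus),Homo); its 3 tips in alphabetical order are the answer.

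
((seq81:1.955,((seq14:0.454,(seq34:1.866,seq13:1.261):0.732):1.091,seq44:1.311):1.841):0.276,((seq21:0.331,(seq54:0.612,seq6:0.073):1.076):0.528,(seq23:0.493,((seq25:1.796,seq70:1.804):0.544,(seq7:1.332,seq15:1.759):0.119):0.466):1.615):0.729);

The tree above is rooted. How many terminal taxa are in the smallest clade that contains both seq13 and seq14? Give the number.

The MRCA of seq13 and seq14 is the node subtending (seq14,(seq34,seq13)).
That clade contains 3 terminal taxa: seq13, seq14, seq34.

3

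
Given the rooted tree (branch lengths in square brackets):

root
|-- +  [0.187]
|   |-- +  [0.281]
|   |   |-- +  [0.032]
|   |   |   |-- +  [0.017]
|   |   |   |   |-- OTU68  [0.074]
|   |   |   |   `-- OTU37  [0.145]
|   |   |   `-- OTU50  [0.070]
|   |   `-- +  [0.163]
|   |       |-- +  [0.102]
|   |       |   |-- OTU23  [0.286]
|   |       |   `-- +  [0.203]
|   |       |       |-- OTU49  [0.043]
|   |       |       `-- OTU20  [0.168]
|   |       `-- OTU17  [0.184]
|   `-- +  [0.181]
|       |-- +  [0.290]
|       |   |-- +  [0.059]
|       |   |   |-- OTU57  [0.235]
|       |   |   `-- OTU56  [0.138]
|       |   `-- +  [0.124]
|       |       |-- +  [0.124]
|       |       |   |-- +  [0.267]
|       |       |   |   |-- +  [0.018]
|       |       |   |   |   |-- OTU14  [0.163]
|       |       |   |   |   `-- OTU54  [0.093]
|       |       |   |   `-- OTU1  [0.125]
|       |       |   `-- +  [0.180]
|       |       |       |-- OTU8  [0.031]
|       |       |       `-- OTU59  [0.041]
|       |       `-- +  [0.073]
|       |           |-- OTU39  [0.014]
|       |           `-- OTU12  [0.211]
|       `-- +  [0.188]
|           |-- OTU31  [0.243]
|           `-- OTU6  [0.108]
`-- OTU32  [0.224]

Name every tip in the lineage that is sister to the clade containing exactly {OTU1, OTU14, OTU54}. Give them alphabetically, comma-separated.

OTU59, OTU8

The clade containing exactly {OTU1, OTU14, OTU54} attaches to the tree at the node subtending (((OTU14,OTU54),OTU1),(OTU8,OTU59)).
The other lineage descending from that same node — the sister group — is (OTU8,OTU59); its 2 tips in alphabetical order are the answer.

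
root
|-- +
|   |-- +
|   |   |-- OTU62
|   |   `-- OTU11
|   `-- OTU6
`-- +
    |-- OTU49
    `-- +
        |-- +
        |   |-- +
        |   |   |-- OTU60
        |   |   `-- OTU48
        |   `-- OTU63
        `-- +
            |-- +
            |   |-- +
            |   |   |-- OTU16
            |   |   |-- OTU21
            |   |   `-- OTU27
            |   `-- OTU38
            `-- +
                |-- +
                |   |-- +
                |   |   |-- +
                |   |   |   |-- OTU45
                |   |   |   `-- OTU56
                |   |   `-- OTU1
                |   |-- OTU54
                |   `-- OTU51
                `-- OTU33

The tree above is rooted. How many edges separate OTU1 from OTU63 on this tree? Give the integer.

7

The MRCA of OTU1 and OTU63 is the node subtending (((OTU60,OTU48),OTU63),(((OTU16,OTU21,OTU27),OTU38),((((OTU45,OTU56),OTU1),OTU54,OTU51),OTU33))).
From OTU1 up to that node: 5 branches. From OTU63 up to the same node: 2 branches. Total: 5 + 2 = 7.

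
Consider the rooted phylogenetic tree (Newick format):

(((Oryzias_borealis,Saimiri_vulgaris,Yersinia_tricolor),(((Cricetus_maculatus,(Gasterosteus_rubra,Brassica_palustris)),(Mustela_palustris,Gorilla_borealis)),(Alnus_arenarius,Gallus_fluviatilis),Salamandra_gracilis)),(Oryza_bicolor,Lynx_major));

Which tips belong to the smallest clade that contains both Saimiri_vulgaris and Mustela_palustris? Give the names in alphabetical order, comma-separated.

Alnus_arenarius, Brassica_palustris, Cricetus_maculatus, Gallus_fluviatilis, Gasterosteus_rubra, Gorilla_borealis, Mustela_palustris, Oryzias_borealis, Saimiri_vulgaris, Salamandra_gracilis, Yersinia_tricolor

Tracing Saimiri_vulgaris: it sits inside (Oryzias_borealis,Saimiri_vulgaris,Yersinia_tricolor).
Tracing Mustela_palustris: it sits inside (Mustela_palustris,Gorilla_borealis).
The smallest clade enclosing both is ((Oryzias_borealis,Saimiri_vulgaris,Yersinia_tricolor),(((Cricetus_maculatus,(Gasterosteus_rubra,Brassica_palustris)),(Mustela_palustris,Gorilla_borealis)),(Alnus_arenarius,Gallus_fluviatilis),Salamandra_gracilis)); the answer is its 11 terminal taxa in alphabetical order.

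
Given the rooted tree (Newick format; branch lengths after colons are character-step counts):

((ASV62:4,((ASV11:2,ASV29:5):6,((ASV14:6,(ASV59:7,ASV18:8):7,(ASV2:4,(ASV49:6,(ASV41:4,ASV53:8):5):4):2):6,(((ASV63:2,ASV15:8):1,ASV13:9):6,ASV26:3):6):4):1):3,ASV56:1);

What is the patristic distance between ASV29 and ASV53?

The path runs ASV29 → … → MRCA → … → ASV53; the MRCA is the node subtending ((ASV11,ASV29),((ASV14,(ASV59,ASV18),(ASV2,(ASV49,(ASV41,ASV53)))),(((ASV63,ASV15),ASV13),ASV26))).
Branch lengths along that path: 5 + 6 + 4 + 6 + 2 + 4 + 5 + 8 = 40.

40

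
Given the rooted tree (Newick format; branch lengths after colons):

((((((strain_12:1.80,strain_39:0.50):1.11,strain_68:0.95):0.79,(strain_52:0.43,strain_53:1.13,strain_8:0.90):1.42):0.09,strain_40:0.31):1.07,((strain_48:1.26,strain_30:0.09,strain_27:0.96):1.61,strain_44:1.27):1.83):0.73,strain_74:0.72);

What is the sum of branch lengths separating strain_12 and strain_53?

The path runs strain_12 → … → MRCA → … → strain_53; the MRCA is the node subtending (((strain_12,strain_39),strain_68),(strain_52,strain_53,strain_8)).
Branch lengths along that path: 1.80 + 1.11 + 0.79 + 1.42 + 1.13 = 6.25.

6.25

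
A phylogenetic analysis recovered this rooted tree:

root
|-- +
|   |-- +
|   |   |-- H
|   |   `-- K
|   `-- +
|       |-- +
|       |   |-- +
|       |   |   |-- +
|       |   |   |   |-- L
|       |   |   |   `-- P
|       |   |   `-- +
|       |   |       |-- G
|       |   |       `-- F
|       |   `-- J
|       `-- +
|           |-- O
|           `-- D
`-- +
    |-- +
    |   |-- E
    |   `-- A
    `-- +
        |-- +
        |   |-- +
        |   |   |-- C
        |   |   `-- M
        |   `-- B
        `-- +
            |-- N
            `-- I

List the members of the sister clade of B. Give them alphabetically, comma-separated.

B attaches to the tree at the node subtending ((C,M),B).
The other lineage descending from that same node — the sister group — is (C,M); its 2 tips in alphabetical order are the answer.

C, M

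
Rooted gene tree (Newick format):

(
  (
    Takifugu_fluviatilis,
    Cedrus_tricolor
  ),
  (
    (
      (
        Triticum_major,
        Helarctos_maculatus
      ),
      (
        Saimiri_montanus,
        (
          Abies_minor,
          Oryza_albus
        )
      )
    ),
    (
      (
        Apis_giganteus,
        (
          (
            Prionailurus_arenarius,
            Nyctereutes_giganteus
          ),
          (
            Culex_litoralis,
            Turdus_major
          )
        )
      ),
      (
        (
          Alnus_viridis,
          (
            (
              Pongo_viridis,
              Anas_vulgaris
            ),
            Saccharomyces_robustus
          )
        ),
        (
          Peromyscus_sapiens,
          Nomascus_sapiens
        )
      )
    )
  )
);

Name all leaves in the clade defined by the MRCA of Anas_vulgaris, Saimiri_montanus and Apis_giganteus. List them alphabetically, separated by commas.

Abies_minor, Alnus_viridis, Anas_vulgaris, Apis_giganteus, Culex_litoralis, Helarctos_maculatus, Nomascus_sapiens, Nyctereutes_giganteus, Oryza_albus, Peromyscus_sapiens, Pongo_viridis, Prionailurus_arenarius, Saccharomyces_robustus, Saimiri_montanus, Triticum_major, Turdus_major

Tracing Anas_vulgaris: it sits inside (Pongo_viridis,Anas_vulgaris).
Tracing Saimiri_montanus: it sits inside (Saimiri_montanus,(Abies_minor,Oryza_albus)).
Tracing Apis_giganteus: it sits inside (Apis_giganteus,((Prionailurus_arenarius,Nyctereutes_giganteus),(Culex_litoralis,Turdus_major))).
The smallest clade enclosing all 3 is (((Triticum_major,Helarctos_maculatus),(Saimiri_montanus,(Abies_minor,Oryza_albus))),((Apis_giganteus,((Prionailurus_arenarius,Nyctereutes_giganteus),(Culex_litoralis,Turdus_major))),((Alnus_viridis,((Pongo_viridis,Anas_vulgaris),Saccharomyces_robustus)),(Peromyscus_sapiens,Nomascus_sapiens)))); the answer is its 16 terminal taxa in alphabetical order.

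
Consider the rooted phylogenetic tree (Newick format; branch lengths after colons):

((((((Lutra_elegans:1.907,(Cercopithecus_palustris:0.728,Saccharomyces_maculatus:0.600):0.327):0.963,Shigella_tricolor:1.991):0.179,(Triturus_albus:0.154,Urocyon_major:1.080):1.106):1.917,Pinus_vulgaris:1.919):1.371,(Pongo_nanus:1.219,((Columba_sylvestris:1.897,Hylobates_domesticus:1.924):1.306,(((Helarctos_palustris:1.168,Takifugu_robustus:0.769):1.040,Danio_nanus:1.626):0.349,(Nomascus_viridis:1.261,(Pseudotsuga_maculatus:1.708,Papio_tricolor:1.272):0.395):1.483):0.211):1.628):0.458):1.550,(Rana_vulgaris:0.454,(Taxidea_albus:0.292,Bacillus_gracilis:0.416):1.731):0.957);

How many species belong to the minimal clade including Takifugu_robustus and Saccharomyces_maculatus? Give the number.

The MRCA of Takifugu_robustus and Saccharomyces_maculatus is the node subtending (((((Lutra_elegans,(Cercopithecus_palustris,Saccharomyces_maculatus)),Shigella_tricolor),(Triturus_albus,Urocyon_major)),Pinus_vulgaris),(Pongo_nanus,((Columba_sylvestris,Hylobates_domesticus),(((Helarctos_palustris,Takifugu_robustus),Danio_nanus),(Nomascus_viridis,(Pseudotsuga_maculatus,Papio_tricolor)))))).
That clade contains 16 terminal taxa: Cercopithecus_palustris, Columba_sylvestris, Danio_nanus, Helarctos_palustris, Hylobates_domesticus, Lutra_elegans, Nomascus_viridis, Papio_tricolor, Pinus_vulgaris, Pongo_nanus, Pseudotsuga_maculatus, Saccharomyces_maculatus, Shigella_tricolor, Takifugu_robustus, Triturus_albus, Urocyon_major.

16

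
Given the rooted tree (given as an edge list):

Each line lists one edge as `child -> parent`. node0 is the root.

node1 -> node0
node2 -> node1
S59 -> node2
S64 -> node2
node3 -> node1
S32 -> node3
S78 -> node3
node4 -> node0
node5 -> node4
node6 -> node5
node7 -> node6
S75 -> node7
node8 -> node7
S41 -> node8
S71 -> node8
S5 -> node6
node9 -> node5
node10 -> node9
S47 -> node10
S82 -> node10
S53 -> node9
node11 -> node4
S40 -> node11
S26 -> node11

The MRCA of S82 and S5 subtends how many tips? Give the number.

The MRCA of S82 and S5 is the node subtending (((S75,(S41,S71)),S5),((S47,S82),S53)).
That clade contains 7 terminal taxa: S41, S47, S5, S53, S71, S75, S82.

7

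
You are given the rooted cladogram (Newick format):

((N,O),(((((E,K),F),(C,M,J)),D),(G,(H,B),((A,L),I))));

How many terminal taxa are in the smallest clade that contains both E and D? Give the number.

7

The MRCA of E and D is the node subtending ((((E,K),F),(C,M,J)),D).
That clade contains 7 terminal taxa: C, D, E, F, J, K, M.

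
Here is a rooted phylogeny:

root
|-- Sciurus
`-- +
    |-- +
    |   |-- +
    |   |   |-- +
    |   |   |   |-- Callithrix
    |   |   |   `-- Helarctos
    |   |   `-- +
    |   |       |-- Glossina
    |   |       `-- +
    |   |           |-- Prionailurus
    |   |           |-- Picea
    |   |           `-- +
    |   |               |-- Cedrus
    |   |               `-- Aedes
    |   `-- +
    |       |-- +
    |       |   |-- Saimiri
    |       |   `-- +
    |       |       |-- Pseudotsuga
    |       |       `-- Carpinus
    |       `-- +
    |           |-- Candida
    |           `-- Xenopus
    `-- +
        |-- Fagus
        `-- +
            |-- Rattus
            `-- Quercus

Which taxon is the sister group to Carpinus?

Pseudotsuga

Carpinus attaches to the tree at the node subtending (Pseudotsuga,Carpinus).
The other lineage descending from that same node — the sister group — is the single tip Pseudotsuga.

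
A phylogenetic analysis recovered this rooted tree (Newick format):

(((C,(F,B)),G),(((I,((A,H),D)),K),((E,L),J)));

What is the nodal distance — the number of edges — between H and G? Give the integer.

The MRCA of H and G is the root of the tree.
From H up to that node: 6 branches. From G up to the same node: 2 branches. Total: 6 + 2 = 8.

8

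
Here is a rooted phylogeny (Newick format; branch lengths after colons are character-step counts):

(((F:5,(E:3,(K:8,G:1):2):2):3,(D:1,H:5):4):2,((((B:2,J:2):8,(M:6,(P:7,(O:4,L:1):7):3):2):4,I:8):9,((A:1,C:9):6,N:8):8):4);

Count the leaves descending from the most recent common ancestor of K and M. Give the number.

The MRCA of K and M is the root, so the clade is the entire tree.
That clade contains 16 terminal taxa: A, B, C, D, E, F, G, H, I, J, K, L, M, N, O, P.

16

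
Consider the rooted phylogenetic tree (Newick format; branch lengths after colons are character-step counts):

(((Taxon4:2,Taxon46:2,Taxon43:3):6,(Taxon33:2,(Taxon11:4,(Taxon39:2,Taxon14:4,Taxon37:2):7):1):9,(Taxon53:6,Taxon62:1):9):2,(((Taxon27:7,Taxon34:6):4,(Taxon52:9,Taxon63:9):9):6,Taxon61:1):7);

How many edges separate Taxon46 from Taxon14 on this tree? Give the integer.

6

The MRCA of Taxon46 and Taxon14 is the node subtending ((Taxon4,Taxon46,Taxon43),(Taxon33,(Taxon11,(Taxon39,Taxon14,Taxon37))),(Taxon53,Taxon62)).
From Taxon46 up to that node: 2 branches. From Taxon14 up to the same node: 4 branches. Total: 2 + 4 = 6.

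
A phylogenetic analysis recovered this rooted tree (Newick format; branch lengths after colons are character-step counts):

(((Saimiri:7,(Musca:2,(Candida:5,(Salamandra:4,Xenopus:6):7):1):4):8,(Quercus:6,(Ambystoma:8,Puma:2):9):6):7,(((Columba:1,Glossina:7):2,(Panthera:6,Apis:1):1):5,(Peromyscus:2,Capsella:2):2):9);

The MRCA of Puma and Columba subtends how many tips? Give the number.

14

The MRCA of Puma and Columba is the root, so the clade is the entire tree.
That clade contains 14 terminal taxa: Ambystoma, Apis, Candida, Capsella, Columba, Glossina, Musca, Panthera, Peromyscus, Puma, Quercus, Saimiri, Salamandra, Xenopus.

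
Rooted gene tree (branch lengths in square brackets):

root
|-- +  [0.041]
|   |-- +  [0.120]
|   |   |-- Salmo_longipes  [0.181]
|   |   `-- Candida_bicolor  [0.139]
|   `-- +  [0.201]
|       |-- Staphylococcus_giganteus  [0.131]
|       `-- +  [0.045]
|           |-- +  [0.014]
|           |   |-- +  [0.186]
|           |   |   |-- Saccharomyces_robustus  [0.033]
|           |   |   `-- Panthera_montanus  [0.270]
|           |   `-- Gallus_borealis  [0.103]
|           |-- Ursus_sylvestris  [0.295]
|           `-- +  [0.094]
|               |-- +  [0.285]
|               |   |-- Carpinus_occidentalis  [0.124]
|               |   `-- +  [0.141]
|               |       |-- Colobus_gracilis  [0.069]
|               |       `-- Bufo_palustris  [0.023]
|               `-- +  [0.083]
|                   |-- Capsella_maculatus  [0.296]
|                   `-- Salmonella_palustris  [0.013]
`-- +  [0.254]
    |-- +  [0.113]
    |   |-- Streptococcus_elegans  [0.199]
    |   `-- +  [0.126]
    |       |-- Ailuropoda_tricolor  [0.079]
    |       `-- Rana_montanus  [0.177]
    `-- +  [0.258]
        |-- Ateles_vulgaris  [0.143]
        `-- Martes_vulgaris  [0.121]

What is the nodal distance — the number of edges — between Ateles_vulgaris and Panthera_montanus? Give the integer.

The MRCA of Ateles_vulgaris and Panthera_montanus is the root of the tree.
From Ateles_vulgaris up to that node: 3 branches. From Panthera_montanus up to the same node: 6 branches. Total: 3 + 6 = 9.

9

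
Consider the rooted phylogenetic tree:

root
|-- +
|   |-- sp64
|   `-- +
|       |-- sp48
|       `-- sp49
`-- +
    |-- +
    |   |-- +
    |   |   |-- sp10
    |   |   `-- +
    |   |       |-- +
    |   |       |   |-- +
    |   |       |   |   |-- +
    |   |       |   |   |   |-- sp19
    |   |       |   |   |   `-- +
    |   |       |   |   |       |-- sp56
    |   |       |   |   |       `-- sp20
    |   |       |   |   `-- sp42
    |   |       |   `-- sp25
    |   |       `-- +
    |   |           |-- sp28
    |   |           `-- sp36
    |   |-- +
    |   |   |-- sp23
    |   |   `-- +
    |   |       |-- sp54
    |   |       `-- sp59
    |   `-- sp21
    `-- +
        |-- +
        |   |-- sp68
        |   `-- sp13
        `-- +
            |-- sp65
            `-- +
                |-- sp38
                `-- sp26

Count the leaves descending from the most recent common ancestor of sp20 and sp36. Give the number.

The MRCA of sp20 and sp36 is the node subtending ((((sp19,(sp56,sp20)),sp42),sp25),(sp28,sp36)).
That clade contains 7 terminal taxa: sp19, sp20, sp25, sp28, sp36, sp42, sp56.

7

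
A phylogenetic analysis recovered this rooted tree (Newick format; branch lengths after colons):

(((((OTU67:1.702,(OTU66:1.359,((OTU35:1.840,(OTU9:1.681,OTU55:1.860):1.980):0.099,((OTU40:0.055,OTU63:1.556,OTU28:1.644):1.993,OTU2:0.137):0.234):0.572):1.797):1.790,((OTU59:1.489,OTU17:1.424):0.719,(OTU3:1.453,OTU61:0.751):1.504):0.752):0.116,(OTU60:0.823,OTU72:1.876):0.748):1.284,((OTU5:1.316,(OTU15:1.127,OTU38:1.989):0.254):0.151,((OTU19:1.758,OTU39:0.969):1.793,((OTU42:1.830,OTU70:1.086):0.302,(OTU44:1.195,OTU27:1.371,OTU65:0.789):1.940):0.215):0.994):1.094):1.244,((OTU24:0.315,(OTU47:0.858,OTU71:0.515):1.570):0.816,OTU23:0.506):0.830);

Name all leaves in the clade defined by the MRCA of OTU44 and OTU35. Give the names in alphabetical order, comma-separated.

OTU15, OTU17, OTU19, OTU2, OTU27, OTU28, OTU3, OTU35, OTU38, OTU39, OTU40, OTU42, OTU44, OTU5, OTU55, OTU59, OTU60, OTU61, OTU63, OTU65, OTU66, OTU67, OTU70, OTU72, OTU9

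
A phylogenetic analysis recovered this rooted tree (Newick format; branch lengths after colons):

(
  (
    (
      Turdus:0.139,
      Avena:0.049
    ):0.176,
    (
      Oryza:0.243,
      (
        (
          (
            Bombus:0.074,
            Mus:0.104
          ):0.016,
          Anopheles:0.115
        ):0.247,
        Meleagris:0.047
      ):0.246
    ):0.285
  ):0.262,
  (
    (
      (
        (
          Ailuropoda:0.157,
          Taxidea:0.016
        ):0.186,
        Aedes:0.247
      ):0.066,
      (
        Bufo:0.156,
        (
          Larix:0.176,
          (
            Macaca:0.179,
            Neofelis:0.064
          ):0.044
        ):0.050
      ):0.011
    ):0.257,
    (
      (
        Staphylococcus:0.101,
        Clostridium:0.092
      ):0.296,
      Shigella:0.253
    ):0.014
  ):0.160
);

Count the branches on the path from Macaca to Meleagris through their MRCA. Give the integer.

10

The MRCA of Macaca and Meleagris is the root of the tree.
From Macaca up to that node: 6 branches. From Meleagris up to the same node: 4 branches. Total: 6 + 4 = 10.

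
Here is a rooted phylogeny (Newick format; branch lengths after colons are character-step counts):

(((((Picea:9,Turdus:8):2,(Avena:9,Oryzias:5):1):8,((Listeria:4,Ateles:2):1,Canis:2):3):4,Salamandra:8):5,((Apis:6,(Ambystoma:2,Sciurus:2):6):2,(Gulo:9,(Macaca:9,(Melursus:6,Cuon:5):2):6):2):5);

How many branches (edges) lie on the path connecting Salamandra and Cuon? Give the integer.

The MRCA of Salamandra and Cuon is the root of the tree.
From Salamandra up to that node: 2 branches. From Cuon up to the same node: 5 branches. Total: 2 + 5 = 7.

7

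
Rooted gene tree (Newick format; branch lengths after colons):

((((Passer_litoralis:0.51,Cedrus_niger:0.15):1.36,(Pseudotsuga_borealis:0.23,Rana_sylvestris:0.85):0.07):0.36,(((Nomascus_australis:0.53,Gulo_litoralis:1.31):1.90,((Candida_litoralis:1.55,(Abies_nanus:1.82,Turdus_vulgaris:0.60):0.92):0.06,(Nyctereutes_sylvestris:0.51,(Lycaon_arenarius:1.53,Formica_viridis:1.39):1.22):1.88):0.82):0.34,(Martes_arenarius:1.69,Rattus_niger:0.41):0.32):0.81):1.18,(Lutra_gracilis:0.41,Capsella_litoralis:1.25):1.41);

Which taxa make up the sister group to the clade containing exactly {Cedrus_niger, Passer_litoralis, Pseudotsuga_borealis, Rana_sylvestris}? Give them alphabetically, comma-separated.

Abies_nanus, Candida_litoralis, Formica_viridis, Gulo_litoralis, Lycaon_arenarius, Martes_arenarius, Nomascus_australis, Nyctereutes_sylvestris, Rattus_niger, Turdus_vulgaris

The clade containing exactly {Cedrus_niger, Passer_litoralis, Pseudotsuga_borealis, Rana_sylvestris} attaches to the tree at the node subtending (((Passer_litoralis,Cedrus_niger),(Pseudotsuga_borealis,Rana_sylvestris)),(((Nomascus_australis,Gulo_litoralis),((Candida_litoralis,(Abies_nanus,Turdus_vulgaris)),(Nyctereutes_sylvestris,(Lycaon_arenarius,Formica_viridis)))),(Martes_arenarius,Rattus_niger))).
The other lineage descending from that same node — the sister group — is (((Nomascus_australis,Gulo_litoralis),((Candida_litoralis,(Abies_nanus,Turdus_vulgaris)),(Nyctereutes_sylvestris,(Lycaon_arenarius,Formica_viridis)))),(Martes_arenarius,Rattus_niger)); its 10 tips in alphabetical order are the answer.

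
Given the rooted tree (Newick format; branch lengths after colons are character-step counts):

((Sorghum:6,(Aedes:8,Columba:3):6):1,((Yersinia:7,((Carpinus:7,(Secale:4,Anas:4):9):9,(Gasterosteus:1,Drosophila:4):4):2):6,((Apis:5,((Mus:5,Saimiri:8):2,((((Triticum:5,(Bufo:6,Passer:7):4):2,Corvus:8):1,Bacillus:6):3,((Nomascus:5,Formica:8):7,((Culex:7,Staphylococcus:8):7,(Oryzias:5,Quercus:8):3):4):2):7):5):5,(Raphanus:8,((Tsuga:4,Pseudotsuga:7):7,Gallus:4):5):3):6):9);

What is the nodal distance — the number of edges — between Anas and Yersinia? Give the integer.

The MRCA of Anas and Yersinia is the node subtending (Yersinia,((Carpinus,(Secale,Anas)),(Gasterosteus,Drosophila))).
From Anas up to that node: 4 branches. From Yersinia up to the same node: 1 branch. Total: 4 + 1 = 5.

5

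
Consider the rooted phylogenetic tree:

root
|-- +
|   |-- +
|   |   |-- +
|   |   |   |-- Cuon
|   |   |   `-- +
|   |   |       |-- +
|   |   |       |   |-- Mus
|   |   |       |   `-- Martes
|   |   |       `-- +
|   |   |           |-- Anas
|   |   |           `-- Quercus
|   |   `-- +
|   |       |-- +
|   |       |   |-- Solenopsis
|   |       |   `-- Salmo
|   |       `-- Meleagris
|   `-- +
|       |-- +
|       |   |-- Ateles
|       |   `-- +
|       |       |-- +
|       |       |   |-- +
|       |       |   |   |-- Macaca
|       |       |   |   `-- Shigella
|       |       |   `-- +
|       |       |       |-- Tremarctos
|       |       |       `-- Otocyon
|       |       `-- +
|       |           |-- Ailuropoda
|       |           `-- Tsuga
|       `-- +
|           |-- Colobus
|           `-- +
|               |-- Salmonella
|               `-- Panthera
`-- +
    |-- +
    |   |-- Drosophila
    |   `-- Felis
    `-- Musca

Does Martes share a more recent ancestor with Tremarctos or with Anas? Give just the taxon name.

Anas

The MRCA of Martes and Anas subtends ((Mus,Martes),(Anas,Quercus)) (4 taxa).
The MRCA of Martes and Tremarctos subtends (((Cuon,((Mus,Martes),(Anas,Quercus))),((Solenopsis,Salmo),Meleagris)),((Ateles,(((Macaca,Shigella),(Tremarctos,Otocyon)),(Ailuropoda,Tsuga))),(Colobus,(Salmonella,Panthera)))) (18 taxa).
The first is nested inside the second, so Martes shares a more recent common ancestor with Anas.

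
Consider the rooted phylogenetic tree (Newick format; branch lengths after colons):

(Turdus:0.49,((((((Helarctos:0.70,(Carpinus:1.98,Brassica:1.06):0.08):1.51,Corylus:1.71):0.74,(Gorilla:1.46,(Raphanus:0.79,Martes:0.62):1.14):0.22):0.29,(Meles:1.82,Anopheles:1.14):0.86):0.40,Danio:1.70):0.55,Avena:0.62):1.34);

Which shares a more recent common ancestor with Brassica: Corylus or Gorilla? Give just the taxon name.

The MRCA of Brassica and Corylus subtends ((Helarctos,(Carpinus,Brassica)),Corylus) (4 taxa).
The MRCA of Brassica and Gorilla subtends (((Helarctos,(Carpinus,Brassica)),Corylus),(Gorilla,(Raphanus,Martes))) (7 taxa).
The first is nested inside the second, so Brassica shares a more recent common ancestor with Corylus.

Corylus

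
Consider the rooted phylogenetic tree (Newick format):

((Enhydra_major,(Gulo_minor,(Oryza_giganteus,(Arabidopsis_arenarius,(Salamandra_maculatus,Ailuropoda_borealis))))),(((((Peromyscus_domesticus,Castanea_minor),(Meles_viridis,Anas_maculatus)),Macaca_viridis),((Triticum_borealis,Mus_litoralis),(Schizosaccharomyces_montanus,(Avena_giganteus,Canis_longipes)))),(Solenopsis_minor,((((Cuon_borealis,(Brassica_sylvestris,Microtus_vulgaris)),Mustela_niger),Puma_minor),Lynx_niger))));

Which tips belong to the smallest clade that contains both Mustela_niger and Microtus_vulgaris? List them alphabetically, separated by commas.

Tracing Mustela_niger: it sits inside ((Cuon_borealis,(Brassica_sylvestris,Microtus_vulgaris)),Mustela_niger).
Tracing Microtus_vulgaris: it sits inside (Brassica_sylvestris,Microtus_vulgaris).
The smallest clade enclosing both is ((Cuon_borealis,(Brassica_sylvestris,Microtus_vulgaris)),Mustela_niger); the answer is its 4 terminal taxa in alphabetical order.

Brassica_sylvestris, Cuon_borealis, Microtus_vulgaris, Mustela_niger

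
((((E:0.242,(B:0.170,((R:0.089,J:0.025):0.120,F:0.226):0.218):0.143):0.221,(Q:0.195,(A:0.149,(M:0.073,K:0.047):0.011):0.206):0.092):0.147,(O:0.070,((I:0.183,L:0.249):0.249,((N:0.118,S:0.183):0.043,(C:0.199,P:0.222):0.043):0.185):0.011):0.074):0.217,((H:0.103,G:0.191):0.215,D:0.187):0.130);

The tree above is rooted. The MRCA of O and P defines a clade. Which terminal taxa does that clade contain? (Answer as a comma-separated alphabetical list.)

Tracing O: it sits inside (O,((I,L),((N,S),(C,P)))).
Tracing P: it sits inside (C,P).
The smallest clade enclosing both is (O,((I,L),((N,S),(C,P)))); the answer is its 7 terminal taxa in alphabetical order.

C, I, L, N, O, P, S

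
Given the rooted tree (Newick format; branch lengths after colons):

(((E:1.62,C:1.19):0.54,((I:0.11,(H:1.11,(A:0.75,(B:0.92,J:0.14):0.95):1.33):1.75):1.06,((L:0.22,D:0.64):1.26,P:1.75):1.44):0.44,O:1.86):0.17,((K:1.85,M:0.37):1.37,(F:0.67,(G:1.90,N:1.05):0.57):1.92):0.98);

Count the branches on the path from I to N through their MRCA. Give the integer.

8

The MRCA of I and N is the root of the tree.
From I up to that node: 4 branches. From N up to the same node: 4 branches. Total: 4 + 4 = 8.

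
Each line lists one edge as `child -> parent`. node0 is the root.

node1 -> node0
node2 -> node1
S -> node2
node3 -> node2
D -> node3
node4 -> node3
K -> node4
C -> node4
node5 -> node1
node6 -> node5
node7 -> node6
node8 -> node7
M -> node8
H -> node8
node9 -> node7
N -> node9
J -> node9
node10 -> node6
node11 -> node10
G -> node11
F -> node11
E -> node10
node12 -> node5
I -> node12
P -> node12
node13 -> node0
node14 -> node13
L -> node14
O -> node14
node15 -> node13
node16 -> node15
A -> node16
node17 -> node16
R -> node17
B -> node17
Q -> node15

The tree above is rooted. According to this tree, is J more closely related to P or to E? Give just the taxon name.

E

The MRCA of J and E subtends (((M,H),(N,J)),((G,F),E)) (7 taxa).
The MRCA of J and P subtends ((((M,H),(N,J)),((G,F),E)),(I,P)) (9 taxa).
The first is nested inside the second, so J shares a more recent common ancestor with E.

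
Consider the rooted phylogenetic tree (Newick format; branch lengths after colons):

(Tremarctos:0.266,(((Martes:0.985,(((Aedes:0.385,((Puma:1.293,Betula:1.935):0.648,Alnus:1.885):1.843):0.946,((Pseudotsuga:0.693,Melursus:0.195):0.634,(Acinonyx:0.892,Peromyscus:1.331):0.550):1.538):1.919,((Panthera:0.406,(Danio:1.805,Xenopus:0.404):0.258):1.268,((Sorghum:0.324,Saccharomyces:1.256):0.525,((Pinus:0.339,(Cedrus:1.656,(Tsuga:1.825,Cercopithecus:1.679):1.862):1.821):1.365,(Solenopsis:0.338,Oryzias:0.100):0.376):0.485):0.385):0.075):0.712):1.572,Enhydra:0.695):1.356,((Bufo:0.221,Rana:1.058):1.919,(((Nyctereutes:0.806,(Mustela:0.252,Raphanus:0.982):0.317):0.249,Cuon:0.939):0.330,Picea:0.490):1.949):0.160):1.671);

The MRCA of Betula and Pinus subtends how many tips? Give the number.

19

The MRCA of Betula and Pinus is the node subtending (((Aedes,((Puma,Betula),Alnus)),((Pseudotsuga,Melursus),(Acinonyx,Peromyscus))),((Panthera,(Danio,Xenopus)),((Sorghum,Saccharomyces),((Pinus,(Cedrus,(Tsuga,Cercopithecus))),(Solenopsis,Oryzias))))).
That clade contains 19 terminal taxa: Acinonyx, Aedes, Alnus, Betula, Cedrus, Cercopithecus, Danio, Melursus, Oryzias, Panthera, Peromyscus, Pinus, Pseudotsuga, Puma, Saccharomyces, Solenopsis, Sorghum, Tsuga, Xenopus.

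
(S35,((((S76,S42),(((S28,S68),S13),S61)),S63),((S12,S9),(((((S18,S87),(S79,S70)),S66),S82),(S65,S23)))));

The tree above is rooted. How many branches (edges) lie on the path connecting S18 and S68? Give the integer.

13

The MRCA of S18 and S68 is the node subtending ((((S76,S42),(((S28,S68),S13),S61)),S63),((S12,S9),(((((S18,S87),(S79,S70)),S66),S82),(S65,S23)))).
From S18 up to that node: 7 branches. From S68 up to the same node: 6 branches. Total: 7 + 6 = 13.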